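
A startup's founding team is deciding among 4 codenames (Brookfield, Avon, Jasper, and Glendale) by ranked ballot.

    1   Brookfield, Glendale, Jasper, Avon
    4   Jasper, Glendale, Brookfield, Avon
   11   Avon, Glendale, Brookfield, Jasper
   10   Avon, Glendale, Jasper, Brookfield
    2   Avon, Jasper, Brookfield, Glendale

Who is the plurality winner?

First-place vote totals:
  Brookfield: 1
  Avon: 23
  Jasper: 4
  Glendale: 0
Avon has the most first-place votes.

Avon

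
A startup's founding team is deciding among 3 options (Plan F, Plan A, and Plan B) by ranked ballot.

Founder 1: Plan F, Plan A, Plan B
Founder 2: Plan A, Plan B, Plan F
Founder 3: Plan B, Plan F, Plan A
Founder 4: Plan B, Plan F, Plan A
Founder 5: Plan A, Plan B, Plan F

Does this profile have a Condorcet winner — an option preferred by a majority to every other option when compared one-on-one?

Head-to-head results (5 voters total):
Plan F vs Plan A: Plan F wins 3–2.
Plan F vs Plan B: Plan B wins 4–1.
Plan A vs Plan B: Plan A wins 3–2.
No candidate beats all others: Plan F beats Plan A beats Plan B beats Plan F, a majority cycle.

No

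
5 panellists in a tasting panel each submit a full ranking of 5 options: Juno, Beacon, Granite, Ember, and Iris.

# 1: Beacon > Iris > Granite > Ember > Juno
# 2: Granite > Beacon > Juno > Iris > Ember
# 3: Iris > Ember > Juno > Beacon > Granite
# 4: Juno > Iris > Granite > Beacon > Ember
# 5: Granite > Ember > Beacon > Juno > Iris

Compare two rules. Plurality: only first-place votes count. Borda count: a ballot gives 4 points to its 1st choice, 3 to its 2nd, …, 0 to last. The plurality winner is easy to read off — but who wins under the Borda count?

Plurality first-place counts: Juno 1, Beacon 1, Granite 2, Ember 0, Iris 1 → Granite.
Borda totals: Juno 9, Beacon 11, Granite 12, Ember 7, Iris 11 → Granite.

Granite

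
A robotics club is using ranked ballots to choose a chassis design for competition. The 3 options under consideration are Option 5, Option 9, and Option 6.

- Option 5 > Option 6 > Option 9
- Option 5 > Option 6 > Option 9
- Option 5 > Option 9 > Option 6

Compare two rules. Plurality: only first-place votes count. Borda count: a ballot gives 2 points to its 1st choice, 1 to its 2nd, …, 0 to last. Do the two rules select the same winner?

Plurality first-place counts: Option 5 3, Option 9 0, Option 6 0 → Option 5.
Borda totals: Option 5 6, Option 9 1, Option 6 2 → Option 5.
The two rules agree on Option 5.

Yes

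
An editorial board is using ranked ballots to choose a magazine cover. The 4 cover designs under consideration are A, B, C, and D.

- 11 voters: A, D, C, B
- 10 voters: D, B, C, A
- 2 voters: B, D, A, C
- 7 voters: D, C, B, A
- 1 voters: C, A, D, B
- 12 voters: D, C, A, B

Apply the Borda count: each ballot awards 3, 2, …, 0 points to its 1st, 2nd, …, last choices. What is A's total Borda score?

Borda scores:
  A: 11·3 + 10·0 + 2·1 + 7·0 + 2 + 12·1 = 49
  B: 11·0 + 10·2 + 2·3 + 7·1 + 0 + 12·0 = 33
  C: 11·1 + 10·1 + 2·0 + 7·2 + 3 + 12·2 = 62
  D: 11·2 + 10·3 + 2·2 + 7·3 + 1 + 12·3 = 114

49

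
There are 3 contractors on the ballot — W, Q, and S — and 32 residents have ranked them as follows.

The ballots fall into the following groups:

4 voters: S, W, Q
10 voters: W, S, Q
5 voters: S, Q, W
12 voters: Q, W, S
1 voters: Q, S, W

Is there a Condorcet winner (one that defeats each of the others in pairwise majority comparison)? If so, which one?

Head-to-head results (32 voters total):
W vs Q: Q wins 18–14.
W vs S: W wins 22–10.
Q vs S: S wins 19–13.
No candidate beats all others: W beats S beats Q beats W, a majority cycle.

None — there is no Condorcet winner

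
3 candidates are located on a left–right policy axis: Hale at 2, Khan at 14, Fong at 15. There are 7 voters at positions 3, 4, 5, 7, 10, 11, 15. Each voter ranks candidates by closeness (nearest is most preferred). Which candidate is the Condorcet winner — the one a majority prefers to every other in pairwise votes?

Hale

With single-peaked preferences on a line, the Condorcet winner is the candidate closest to the median voter.
The median voter (position 7) is closest to Hale at 2.
Check: Hale vs Fong — voters closer to Hale: 4 of 7.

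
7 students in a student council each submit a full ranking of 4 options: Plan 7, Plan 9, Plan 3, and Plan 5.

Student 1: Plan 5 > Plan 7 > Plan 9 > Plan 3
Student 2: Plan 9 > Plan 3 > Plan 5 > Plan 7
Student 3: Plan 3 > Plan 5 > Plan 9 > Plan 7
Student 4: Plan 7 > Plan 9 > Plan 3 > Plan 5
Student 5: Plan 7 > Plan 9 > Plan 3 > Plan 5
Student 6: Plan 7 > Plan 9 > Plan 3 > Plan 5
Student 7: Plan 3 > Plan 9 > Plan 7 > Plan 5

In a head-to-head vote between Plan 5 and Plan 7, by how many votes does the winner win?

1

Ballots ranking Plan 5 above Plan 7: 3.
Ballots ranking Plan 7 above Plan 5: 4.
Plan 7 wins 4–3, a margin of 1.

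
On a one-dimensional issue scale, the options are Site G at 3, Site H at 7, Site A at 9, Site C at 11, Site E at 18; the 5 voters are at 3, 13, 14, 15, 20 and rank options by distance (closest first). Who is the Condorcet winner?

With single-peaked preferences on a line, the Condorcet winner is the candidate closest to the median voter.
The median voter (position 14) is closest to Site C at 11.
Check: Site C vs Site H — voters closer to Site C: 4 of 5.

Site C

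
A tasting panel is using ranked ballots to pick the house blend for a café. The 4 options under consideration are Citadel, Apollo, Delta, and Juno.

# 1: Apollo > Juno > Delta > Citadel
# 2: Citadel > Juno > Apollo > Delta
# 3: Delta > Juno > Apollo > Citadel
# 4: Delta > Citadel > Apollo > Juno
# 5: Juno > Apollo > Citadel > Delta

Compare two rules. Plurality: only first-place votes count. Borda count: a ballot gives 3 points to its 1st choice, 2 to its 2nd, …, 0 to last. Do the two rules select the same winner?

Plurality first-place counts: Citadel 1, Apollo 1, Delta 2, Juno 1 → Delta.
Borda totals: Citadel 6, Apollo 8, Delta 7, Juno 9 → Juno.
The two rules disagree: plurality picks Delta, Borda picks Juno.

No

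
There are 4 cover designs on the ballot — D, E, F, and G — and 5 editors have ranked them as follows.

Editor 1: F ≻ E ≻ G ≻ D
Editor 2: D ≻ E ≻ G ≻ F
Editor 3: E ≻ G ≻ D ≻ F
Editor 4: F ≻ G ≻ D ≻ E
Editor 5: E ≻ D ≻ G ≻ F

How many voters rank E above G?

Ballots ranking E above G: 4.
Ballots ranking G above E: 1.
So 4 of 5 voters prefer E to G.

4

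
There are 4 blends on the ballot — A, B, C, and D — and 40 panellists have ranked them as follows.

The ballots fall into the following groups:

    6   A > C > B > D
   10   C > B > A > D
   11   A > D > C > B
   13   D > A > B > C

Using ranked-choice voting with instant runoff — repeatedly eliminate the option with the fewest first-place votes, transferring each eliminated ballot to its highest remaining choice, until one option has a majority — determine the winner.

Round 1: A 17, D 13, C 10, B 0. B has the fewest and is eliminated.
Round 2: A 17, D 13, C 10. C has the fewest and is eliminated.
Round 3: A 27, D 13. A has a majority.

A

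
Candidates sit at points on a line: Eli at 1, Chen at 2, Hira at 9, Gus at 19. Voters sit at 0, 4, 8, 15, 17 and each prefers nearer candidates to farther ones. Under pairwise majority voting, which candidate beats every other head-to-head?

Hira

With single-peaked preferences on a line, the Condorcet winner is the candidate closest to the median voter.
The median voter (position 8) is closest to Hira at 9.
Check: Hira vs Eli — voters closer to Hira: 3 of 5.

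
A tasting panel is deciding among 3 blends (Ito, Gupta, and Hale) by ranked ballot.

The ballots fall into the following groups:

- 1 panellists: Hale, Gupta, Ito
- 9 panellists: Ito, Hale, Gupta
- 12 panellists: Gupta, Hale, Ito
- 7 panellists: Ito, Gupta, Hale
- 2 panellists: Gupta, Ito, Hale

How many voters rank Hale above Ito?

13

Ballots ranking Hale above Ito: 1+12 = 13.
Ballots ranking Ito above Hale: 9+7+2 = 18.
So 13 of 31 voters prefer Hale to Ito.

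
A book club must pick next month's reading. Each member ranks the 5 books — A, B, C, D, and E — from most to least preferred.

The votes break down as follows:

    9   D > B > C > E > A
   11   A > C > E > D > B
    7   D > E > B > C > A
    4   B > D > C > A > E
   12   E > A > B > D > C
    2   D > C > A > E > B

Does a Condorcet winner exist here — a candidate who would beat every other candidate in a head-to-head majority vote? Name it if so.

No Condorcet winner

Head-to-head results (45 voters total):
A vs B: A wins 25–20.
A vs C: A wins 23–22.
A vs D: A wins 23–22.
A vs E: E wins 28–17.
B vs C: B wins 32–13.
B vs D: D wins 29–16.
B vs E: E wins 32–13.
C vs D: D wins 34–11.
C vs E: C wins 26–19.
D vs E: E wins 23–22.
No candidate beats all others: A beats C beats E beats A, a majority cycle.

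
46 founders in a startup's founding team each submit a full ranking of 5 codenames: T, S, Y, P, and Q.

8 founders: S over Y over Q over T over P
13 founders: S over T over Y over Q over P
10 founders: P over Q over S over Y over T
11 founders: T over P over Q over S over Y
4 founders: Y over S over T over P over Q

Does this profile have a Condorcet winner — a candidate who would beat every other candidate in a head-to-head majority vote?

Yes

Head-to-head results (46 voters total):
T vs S: S wins 35–11.
T vs Y: T wins 24–22.
T vs P: T wins 36–10.
T vs Q: T wins 28–18.
S vs Y: S wins 42–4.
S vs P: S wins 25–21.
S vs Q: S wins 25–21.
Y vs P: Y wins 25–21.
Y vs Q: Y wins 25–21.
P vs Q: P wins 25–21.
S beats each rival — T (35–11), Y (42–4), P (25–21), Q (25–21) — so S is the Condorcet winner.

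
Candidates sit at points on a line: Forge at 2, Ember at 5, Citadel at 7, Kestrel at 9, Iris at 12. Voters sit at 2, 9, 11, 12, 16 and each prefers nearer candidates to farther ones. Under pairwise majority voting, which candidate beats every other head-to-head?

Iris

With single-peaked preferences on a line, the Condorcet winner is the candidate closest to the median voter.
The median voter (position 11) is closest to Iris at 12.
Check: Iris vs Citadel — voters closer to Iris: 3 of 5.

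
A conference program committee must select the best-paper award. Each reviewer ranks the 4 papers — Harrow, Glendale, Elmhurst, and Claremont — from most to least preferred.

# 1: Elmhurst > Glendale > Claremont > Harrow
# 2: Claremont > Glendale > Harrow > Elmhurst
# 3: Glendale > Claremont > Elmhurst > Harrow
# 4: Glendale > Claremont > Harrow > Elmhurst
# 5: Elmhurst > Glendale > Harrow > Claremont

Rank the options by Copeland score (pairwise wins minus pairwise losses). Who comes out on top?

Glendale

Pairwise results:
  Harrow vs Glendale: Glendale wins 5–0.
  Harrow vs Elmhurst: Elmhurst wins 3–2.
  Harrow vs Claremont: Claremont wins 4–1.
  Glendale vs Elmhurst: Glendale wins 3–2.
  Glendale vs Claremont: Glendale wins 4–1.
  Elmhurst vs Claremont: Claremont wins 3–2.
Copeland scores (wins − losses):
  Harrow: 0 − 3 = -3
  Glendale: 3 − 0 = 3
  Elmhurst: 1 − 2 = -1
  Claremont: 2 − 1 = 1
Glendale has the best Copeland score.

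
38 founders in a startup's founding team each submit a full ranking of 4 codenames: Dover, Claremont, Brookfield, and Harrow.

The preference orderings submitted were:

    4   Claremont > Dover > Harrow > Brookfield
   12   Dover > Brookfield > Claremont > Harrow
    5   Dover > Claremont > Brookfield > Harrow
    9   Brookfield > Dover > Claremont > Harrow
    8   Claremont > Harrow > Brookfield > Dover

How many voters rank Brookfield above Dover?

17

Ballots ranking Brookfield above Dover: 9+8 = 17.
Ballots ranking Dover above Brookfield: 4+12+5 = 21.
So 17 of 38 voters prefer Brookfield to Dover.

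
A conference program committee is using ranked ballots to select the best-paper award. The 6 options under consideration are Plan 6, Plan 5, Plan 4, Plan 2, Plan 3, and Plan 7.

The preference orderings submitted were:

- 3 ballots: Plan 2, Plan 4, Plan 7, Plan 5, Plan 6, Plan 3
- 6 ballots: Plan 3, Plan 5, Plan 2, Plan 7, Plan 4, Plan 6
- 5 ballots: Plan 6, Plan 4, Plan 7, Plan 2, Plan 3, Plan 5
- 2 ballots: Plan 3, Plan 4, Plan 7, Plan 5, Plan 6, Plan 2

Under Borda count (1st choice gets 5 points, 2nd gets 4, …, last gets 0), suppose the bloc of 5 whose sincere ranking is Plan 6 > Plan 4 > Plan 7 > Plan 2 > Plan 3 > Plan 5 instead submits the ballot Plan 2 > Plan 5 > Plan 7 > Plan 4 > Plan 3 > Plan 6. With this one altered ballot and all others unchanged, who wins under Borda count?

Plan 2

Borda totals with the altered ballot: Plan 6 5, Plan 5 54, Plan 4 36, Plan 2 58, Plan 3 45, Plan 7 42.
The switch changes the winner from Plan 4 to Plan 2.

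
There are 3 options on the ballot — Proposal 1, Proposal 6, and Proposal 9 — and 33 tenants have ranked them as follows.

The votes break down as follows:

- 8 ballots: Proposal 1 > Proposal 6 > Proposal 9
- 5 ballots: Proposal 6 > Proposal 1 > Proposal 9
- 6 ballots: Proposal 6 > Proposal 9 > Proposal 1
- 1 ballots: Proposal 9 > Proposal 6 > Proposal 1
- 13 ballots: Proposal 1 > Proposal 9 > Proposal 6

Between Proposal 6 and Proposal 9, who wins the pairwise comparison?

Ballots ranking Proposal 6 above Proposal 9: 8+5+6 = 19.
Ballots ranking Proposal 9 above Proposal 6: 1+13 = 14.
Proposal 6 wins the head-to-head, 19–14.

Proposal 6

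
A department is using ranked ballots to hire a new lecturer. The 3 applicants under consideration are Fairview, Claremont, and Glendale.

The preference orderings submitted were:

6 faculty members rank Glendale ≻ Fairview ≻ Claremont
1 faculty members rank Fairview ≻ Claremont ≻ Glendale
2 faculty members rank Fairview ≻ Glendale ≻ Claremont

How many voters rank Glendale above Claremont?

Ballots ranking Glendale above Claremont: 6+2 = 8.
Ballots ranking Claremont above Glendale: 1.
So 8 of 9 voters prefer Glendale to Claremont.

8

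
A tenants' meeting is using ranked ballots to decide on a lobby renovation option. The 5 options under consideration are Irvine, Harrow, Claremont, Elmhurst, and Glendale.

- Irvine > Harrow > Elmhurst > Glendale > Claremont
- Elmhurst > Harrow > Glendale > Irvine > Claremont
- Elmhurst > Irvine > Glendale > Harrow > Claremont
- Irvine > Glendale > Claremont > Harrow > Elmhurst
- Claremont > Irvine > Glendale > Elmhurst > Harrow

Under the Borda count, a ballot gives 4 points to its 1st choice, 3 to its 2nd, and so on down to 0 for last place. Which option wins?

Irvine

Borda scores:
  Irvine: 4 + 1 + 3 + 4 + 3 = 15
  Harrow: 3 + 3 + 1 + 1 + 0 = 8
  Claremont: 0 + 0 + 0 + 2 + 4 = 6
  Elmhurst: 2 + 4 + 4 + 0 + 1 = 11
  Glendale: 1 + 2 + 2 + 3 + 2 = 10
Irvine has the highest total.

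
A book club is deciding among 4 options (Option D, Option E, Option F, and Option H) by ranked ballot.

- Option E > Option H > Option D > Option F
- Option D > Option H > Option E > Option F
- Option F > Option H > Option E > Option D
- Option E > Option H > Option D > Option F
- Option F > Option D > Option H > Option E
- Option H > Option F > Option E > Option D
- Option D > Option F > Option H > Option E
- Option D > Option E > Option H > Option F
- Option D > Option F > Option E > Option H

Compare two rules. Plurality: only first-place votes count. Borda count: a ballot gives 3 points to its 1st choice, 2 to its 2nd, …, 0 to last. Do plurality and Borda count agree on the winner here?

Yes

Plurality first-place counts: Option D 4, Option E 2, Option F 2, Option H 1 → Option D.
Borda totals: Option D 16, Option E 12, Option F 12, Option H 14 → Option D.
The two rules agree on Option D.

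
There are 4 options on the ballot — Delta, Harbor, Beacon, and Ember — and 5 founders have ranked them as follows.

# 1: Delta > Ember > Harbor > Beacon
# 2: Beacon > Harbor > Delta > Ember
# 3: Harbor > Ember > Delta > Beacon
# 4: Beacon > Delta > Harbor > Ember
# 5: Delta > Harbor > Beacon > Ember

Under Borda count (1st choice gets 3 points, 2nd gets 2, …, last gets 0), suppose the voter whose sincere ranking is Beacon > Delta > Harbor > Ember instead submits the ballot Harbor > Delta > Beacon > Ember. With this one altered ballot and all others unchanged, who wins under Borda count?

Borda totals with the altered ballot: Delta 10, Harbor 11, Beacon 5, Ember 4.
The switch changes the winner from Delta to Harbor.

Harbor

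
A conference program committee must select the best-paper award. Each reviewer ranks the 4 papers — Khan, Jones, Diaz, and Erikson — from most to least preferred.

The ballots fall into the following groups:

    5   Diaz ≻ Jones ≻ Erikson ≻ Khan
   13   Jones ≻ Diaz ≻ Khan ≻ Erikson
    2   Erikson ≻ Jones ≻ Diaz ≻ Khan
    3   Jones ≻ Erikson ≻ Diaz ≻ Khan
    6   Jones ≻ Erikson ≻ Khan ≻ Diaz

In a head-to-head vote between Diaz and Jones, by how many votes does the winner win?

19

Ballots ranking Diaz above Jones: 5.
Ballots ranking Jones above Diaz: 13+2+3+6 = 24.
Jones wins 24–5, a margin of 19.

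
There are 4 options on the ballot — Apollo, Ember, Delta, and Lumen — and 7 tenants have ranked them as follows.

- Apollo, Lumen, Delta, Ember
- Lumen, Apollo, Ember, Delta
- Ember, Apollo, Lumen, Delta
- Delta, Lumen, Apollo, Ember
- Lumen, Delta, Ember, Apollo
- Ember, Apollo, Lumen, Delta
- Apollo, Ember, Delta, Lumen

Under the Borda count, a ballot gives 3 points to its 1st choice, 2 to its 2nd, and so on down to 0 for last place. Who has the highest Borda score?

Borda scores:
  Apollo: 3 + 2 + 2 + 1 + 0 + 2 + 3 = 13
  Ember: 0 + 1 + 3 + 0 + 1 + 3 + 2 = 10
  Delta: 1 + 0 + 0 + 3 + 2 + 0 + 1 = 7
  Lumen: 2 + 3 + 1 + 2 + 3 + 1 + 0 = 12
Apollo has the highest total.

Apollo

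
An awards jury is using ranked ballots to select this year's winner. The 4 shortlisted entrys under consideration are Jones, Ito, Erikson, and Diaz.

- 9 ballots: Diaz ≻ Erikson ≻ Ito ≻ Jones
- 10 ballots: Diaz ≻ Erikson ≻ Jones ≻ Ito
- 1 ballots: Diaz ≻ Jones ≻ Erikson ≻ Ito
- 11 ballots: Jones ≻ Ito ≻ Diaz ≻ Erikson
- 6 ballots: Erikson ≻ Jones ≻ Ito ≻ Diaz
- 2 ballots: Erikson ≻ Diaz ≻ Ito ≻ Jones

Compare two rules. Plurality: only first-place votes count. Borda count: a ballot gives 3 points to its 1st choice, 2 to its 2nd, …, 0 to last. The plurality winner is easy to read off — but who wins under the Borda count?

Plurality first-place counts: Jones 11, Ito 0, Erikson 8, Diaz 20 → Diaz.
Borda totals: Jones 57, Ito 39, Erikson 63, Diaz 75 → Diaz.

Diaz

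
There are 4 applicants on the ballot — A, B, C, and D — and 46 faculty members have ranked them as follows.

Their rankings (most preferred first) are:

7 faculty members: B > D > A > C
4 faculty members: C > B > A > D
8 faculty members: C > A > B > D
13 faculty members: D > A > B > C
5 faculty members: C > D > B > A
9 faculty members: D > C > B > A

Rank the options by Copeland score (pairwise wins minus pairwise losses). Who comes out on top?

Pairwise results:
  A vs B: B wins 25–21.
  A vs C: C wins 26–20.
  A vs D: D wins 34–12.
  B vs C: C wins 26–20.
  B vs D: D wins 27–19.
  C vs D: D wins 29–17.
Copeland scores (wins − losses):
  A: 0 − 3 = -3
  B: 1 − 2 = -1
  C: 2 − 1 = 1
  D: 3 − 0 = 3
D has the best Copeland score.

D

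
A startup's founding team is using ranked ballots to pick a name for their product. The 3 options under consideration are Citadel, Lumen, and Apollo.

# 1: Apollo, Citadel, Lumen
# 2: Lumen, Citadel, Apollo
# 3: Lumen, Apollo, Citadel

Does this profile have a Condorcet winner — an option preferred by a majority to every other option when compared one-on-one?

Head-to-head results (3 voters total):
Citadel vs Lumen: Lumen wins 2–1.
Citadel vs Apollo: Apollo wins 2–1.
Lumen vs Apollo: Lumen wins 2–1.
Lumen beats each rival — Citadel (2–1), Apollo (2–1) — so Lumen is the Condorcet winner.

Yes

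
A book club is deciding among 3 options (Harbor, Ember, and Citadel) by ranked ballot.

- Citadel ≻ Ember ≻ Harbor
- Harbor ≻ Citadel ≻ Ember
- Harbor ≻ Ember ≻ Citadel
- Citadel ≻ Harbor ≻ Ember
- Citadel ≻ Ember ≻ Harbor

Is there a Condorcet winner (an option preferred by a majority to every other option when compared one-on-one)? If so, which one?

Head-to-head results (5 voters total):
Harbor vs Ember: Harbor wins 3–2.
Harbor vs Citadel: Citadel wins 3–2.
Ember vs Citadel: Citadel wins 4–1.
Citadel beats each rival — Harbor (3–2), Ember (4–1) — so Citadel is the Condorcet winner.

Citadel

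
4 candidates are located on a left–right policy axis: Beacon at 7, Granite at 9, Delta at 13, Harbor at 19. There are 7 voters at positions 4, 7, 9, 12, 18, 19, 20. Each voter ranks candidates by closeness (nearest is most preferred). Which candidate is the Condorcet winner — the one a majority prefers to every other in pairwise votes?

Delta

With single-peaked preferences on a line, the Condorcet winner is the candidate closest to the median voter.
The median voter (position 12) is closest to Delta at 13.
Check: Delta vs Beacon — voters closer to Delta: 4 of 7.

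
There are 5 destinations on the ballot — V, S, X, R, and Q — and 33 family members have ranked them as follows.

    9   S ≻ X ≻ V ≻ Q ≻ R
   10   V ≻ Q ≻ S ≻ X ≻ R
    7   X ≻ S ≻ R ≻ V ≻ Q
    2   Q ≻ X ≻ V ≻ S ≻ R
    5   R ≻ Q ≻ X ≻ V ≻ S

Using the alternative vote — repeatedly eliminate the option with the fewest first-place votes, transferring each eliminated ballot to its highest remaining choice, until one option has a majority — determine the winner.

Round 1: V 10, S 9, X 7, R 5, Q 2. Q has the fewest and is eliminated.
Round 2: V 10, S 9, X 9, R 5. R has the fewest and is eliminated.
Round 3: X 14, V 10, S 9. S has the fewest and is eliminated.
Round 4: X 23, V 10. X has a majority.

X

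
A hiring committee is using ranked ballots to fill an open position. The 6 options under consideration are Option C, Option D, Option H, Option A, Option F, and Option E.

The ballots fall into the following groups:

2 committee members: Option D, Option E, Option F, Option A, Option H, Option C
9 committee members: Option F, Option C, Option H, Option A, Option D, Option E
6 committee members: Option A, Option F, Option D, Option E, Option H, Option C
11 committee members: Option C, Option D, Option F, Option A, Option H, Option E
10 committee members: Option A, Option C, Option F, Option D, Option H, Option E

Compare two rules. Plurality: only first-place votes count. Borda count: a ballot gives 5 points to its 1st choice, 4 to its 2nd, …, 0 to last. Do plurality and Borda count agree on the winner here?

Plurality first-place counts: Option C 11, Option D 2, Option H 0, Option A 16, Option F 9, Option E 0 → Option A.
Borda totals: Option C 131, Option D 101, Option H 56, Option A 124, Option F 138, Option E 20 → Option F.
The two rules disagree: plurality picks Option A, Borda picks Option F.

No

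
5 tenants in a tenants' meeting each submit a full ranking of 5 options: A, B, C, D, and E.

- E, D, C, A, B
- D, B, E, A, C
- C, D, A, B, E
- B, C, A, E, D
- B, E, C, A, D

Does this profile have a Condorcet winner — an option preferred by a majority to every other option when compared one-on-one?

No

Head-to-head results (5 voters total):
A vs B: B wins 3–2.
A vs C: C wins 4–1.
A vs D: D wins 3–2.
A vs E: E wins 3–2.
B vs C: B wins 3–2.
B vs D: D wins 3–2.
B vs E: B wins 4–1.
C vs D: C wins 3–2.
C vs E: E wins 3–2.
D vs E: E wins 3–2.
No candidate beats all others: B beats C beats D beats B, a majority cycle.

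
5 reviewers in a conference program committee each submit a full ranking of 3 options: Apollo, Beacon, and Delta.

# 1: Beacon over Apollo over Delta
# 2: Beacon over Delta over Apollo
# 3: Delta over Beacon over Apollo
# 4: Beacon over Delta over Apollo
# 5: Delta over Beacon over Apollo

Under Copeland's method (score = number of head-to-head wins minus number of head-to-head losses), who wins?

Pairwise results:
  Apollo vs Beacon: Beacon wins 5–0.
  Apollo vs Delta: Delta wins 4–1.
  Beacon vs Delta: Beacon wins 3–2.
Copeland scores (wins − losses):
  Apollo: 0 − 2 = -2
  Beacon: 2 − 0 = 2
  Delta: 1 − 1 = 0
Beacon has the best Copeland score.

Beacon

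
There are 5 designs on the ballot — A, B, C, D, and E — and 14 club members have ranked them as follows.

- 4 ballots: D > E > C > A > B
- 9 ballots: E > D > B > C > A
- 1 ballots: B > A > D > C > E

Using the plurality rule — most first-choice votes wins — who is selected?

E

First-place vote totals:
  A: 0
  B: 1
  C: 0
  D: 4
  E: 9
E has the most first-place votes.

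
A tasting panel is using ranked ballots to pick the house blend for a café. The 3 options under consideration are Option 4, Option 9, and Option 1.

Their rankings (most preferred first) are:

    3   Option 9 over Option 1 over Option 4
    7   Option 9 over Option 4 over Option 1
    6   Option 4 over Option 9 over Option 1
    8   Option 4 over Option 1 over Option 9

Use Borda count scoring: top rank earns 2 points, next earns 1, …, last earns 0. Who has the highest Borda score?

Option 4

Borda scores:
  Option 4: 3·0 + 7·1 + 6·2 + 8·2 = 35
  Option 9: 3·2 + 7·2 + 6·1 + 8·0 = 26
  Option 1: 3·1 + 7·0 + 6·0 + 8·1 = 11
Option 4 has the highest total.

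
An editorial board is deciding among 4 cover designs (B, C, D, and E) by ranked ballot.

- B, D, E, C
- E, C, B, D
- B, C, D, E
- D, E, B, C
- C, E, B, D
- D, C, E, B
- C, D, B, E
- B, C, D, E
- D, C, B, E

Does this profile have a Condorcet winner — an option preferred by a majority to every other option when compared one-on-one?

Head-to-head results (9 voters total):
B vs C: C wins 5–4.
B vs D: B wins 5–4.
B vs E: B wins 5–4.
C vs D: C wins 5–4.
C vs E: C wins 6–3.
D vs E: D wins 7–2.
C beats each rival — B (5–4), D (5–4), E (6–3) — so C is the Condorcet winner.

Yes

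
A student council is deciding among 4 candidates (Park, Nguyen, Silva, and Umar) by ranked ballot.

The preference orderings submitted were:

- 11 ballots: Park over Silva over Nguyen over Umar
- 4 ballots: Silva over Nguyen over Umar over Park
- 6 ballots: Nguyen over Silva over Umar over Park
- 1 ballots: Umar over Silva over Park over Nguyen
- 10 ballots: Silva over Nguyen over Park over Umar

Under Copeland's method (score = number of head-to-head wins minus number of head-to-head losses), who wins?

Pairwise results:
  Park vs Nguyen: Nguyen wins 20–12.
  Park vs Silva: Silva wins 21–11.
  Park vs Umar: Park wins 21–11.
  Nguyen vs Silva: Silva wins 26–6.
  Nguyen vs Umar: Nguyen wins 31–1.
  Silva vs Umar: Silva wins 31–1.
Copeland scores (wins − losses):
  Park: 1 − 2 = -1
  Nguyen: 2 − 1 = 1
  Silva: 3 − 0 = 3
  Umar: 0 − 3 = -3
Silva has the best Copeland score.

Silva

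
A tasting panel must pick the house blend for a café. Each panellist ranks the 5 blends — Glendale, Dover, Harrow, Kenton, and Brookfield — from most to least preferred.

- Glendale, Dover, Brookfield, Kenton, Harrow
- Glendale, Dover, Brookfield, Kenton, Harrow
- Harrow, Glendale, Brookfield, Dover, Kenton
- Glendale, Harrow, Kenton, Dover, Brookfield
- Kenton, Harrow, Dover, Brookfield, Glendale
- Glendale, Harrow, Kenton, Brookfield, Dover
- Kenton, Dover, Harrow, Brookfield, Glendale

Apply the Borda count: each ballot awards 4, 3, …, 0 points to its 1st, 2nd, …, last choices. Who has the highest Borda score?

Glendale

Borda scores:
  Glendale: 4 + 4 + 3 + 4 + 0 + 4 + 0 = 19
  Dover: 3 + 3 + 1 + 1 + 2 + 0 + 3 = 13
  Harrow: 0 + 0 + 4 + 3 + 3 + 3 + 2 = 15
  Kenton: 1 + 1 + 0 + 2 + 4 + 2 + 4 = 14
  Brookfield: 2 + 2 + 2 + 0 + 1 + 1 + 1 = 9
Glendale has the highest total.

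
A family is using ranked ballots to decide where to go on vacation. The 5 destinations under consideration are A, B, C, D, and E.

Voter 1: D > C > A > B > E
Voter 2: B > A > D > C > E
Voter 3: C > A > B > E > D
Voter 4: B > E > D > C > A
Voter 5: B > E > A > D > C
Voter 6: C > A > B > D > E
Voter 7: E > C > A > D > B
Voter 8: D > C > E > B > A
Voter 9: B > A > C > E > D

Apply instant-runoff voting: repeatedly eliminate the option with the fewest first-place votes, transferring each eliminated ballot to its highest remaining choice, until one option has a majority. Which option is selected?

C

Round 1: B 4, C 2, D 2, E 1, A 0. A has the fewest and is eliminated.
Round 2: B 4, C 2, D 2, E 1. E has the fewest and is eliminated.
Round 3: B 4, C 3, D 2. D has the fewest and is eliminated.
Round 4: C 5, B 4. C has a majority.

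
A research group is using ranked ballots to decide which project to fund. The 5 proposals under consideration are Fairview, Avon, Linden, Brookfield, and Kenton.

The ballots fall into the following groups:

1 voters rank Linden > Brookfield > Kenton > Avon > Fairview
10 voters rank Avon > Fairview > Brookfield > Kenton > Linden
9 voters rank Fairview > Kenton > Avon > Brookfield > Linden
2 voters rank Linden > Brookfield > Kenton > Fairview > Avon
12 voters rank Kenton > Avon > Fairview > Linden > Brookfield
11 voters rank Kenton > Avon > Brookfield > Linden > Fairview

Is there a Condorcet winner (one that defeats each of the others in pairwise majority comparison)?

Head-to-head results (45 voters total):
Fairview vs Avon: Avon wins 34–11.
Fairview vs Linden: Fairview wins 31–14.
Fairview vs Brookfield: Fairview wins 31–14.
Fairview vs Kenton: Kenton wins 26–19.
Avon vs Linden: Avon wins 42–3.
Avon vs Brookfield: Avon wins 42–3.
Avon vs Kenton: Kenton wins 35–10.
Linden vs Brookfield: Brookfield wins 30–15.
Linden vs Kenton: Kenton wins 42–3.
Brookfield vs Kenton: Kenton wins 32–13.
Kenton beats each rival — Fairview (26–19), Avon (35–10), Linden (42–3), Brookfield (32–13) — so Kenton is the Condorcet winner.

Yes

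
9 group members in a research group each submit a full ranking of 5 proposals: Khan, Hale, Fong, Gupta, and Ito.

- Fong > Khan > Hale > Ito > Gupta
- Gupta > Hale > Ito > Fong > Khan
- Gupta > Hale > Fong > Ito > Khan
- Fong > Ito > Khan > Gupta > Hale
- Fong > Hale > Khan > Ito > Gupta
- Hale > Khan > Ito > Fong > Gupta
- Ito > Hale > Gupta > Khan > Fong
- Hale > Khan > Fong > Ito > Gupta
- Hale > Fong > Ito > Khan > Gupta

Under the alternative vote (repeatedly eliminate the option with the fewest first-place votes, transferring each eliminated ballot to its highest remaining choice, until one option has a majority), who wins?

Round 1: Hale 3, Fong 3, Gupta 2, Ito 1, Khan 0. Khan has the fewest and is eliminated.
Round 2: Hale 3, Fong 3, Gupta 2, Ito 1. Ito has the fewest and is eliminated.
Round 3: Hale 4, Fong 3, Gupta 2. Gupta has the fewest and is eliminated.
Round 4: Hale 6, Fong 3. Hale has a majority.

Hale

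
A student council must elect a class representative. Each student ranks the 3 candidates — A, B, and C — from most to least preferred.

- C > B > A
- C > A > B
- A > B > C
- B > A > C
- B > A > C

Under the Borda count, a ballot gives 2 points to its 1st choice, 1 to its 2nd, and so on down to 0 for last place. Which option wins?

Borda scores:
  A: 0 + 1 + 2 + 1 + 1 = 5
  B: 1 + 0 + 1 + 2 + 2 = 6
  C: 2 + 2 + 0 + 0 + 0 = 4
B has the highest total.

B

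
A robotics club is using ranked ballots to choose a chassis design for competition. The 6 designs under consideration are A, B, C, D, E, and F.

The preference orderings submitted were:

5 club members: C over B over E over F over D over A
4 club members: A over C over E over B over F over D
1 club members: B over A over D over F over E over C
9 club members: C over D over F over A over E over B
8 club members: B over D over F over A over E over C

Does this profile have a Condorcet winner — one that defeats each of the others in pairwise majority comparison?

Yes

Head-to-head results (27 voters total):
A vs B: B wins 14–13.
A vs C: C wins 14–13.
A vs D: D wins 22–5.
A vs E: A wins 22–5.
A vs F: F wins 22–5.
B vs C: C wins 18–9.
B vs D: B wins 18–9.
B vs E: B wins 14–13.
B vs F: B wins 18–9.
C vs D: C wins 18–9.
C vs E: C wins 18–9.
C vs F: C wins 18–9.
D vs E: D wins 18–9.
D vs F: D wins 18–9.
E vs F: F wins 18–9.
C beats each rival — A (14–13), B (18–9), D (18–9), E (18–9), F (18–9) — so C is the Condorcet winner.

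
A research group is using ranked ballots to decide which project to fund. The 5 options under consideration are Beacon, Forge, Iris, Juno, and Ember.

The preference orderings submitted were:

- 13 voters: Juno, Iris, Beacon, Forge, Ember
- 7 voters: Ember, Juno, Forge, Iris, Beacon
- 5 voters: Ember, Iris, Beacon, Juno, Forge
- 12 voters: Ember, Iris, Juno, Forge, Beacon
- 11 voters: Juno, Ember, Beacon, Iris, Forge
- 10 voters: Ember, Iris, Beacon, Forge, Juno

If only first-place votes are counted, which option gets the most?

First-place vote totals:
  Beacon: 0
  Forge: 0
  Iris: 0
  Juno: 24
  Ember: 34
Ember has the most first-place votes.

Ember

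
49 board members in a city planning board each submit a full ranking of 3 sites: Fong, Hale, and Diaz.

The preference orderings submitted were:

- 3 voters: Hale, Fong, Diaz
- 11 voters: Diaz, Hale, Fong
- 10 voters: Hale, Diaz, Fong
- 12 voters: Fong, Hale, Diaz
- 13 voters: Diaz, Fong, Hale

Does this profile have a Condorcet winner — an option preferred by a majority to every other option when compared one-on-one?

Head-to-head results (49 voters total):
Fong vs Hale: Fong wins 25–24.
Fong vs Diaz: Diaz wins 34–15.
Hale vs Diaz: Hale wins 25–24.
No candidate beats all others: Fong beats Hale beats Diaz beats Fong, a majority cycle.

No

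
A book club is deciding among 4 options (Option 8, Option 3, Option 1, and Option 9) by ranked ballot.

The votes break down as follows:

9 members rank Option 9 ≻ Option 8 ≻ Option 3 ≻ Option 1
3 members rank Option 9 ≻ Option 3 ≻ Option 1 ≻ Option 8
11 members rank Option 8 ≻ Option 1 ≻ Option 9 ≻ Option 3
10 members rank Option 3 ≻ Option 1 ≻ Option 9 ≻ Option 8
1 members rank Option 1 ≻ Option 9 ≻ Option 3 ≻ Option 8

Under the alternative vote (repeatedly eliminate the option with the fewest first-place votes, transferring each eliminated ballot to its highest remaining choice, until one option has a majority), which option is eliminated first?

Round 1: Option 9 12, Option 8 11, Option 3 10, Option 1 1. Option 1 has the fewest and is eliminated.
Round 2: Option 9 13, Option 8 11, Option 3 10. Option 3 has the fewest and is eliminated.
Round 3: Option 9 23, Option 8 11. Option 9 has a majority.

Option 1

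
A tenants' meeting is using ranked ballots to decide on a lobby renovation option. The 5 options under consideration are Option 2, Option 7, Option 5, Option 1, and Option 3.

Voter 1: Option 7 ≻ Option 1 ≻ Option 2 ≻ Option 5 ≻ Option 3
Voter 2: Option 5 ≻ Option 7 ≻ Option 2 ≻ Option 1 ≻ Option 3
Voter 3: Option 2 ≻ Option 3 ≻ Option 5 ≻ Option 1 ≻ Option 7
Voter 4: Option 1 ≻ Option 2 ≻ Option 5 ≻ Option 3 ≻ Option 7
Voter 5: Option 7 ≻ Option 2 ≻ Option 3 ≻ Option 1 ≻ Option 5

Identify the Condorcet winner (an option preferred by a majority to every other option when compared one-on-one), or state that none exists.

There is no Condorcet winner

Head-to-head results (5 voters total):
Option 2 vs Option 7: Option 7 wins 3–2.
Option 2 vs Option 5: Option 2 wins 4–1.
Option 2 vs Option 1: Option 2 wins 3–2.
Option 2 vs Option 3: Option 2 wins 5–0.
Option 7 vs Option 5: Option 5 wins 3–2.
Option 7 vs Option 1: Option 7 wins 3–2.
Option 7 vs Option 3: Option 7 wins 3–2.
Option 5 vs Option 1: Option 1 wins 3–2.
Option 5 vs Option 3: Option 5 wins 3–2.
Option 1 vs Option 3: Option 1 wins 3–2.
No candidate beats all others: Option 2 beats Option 5 beats Option 7 beats Option 2, a majority cycle.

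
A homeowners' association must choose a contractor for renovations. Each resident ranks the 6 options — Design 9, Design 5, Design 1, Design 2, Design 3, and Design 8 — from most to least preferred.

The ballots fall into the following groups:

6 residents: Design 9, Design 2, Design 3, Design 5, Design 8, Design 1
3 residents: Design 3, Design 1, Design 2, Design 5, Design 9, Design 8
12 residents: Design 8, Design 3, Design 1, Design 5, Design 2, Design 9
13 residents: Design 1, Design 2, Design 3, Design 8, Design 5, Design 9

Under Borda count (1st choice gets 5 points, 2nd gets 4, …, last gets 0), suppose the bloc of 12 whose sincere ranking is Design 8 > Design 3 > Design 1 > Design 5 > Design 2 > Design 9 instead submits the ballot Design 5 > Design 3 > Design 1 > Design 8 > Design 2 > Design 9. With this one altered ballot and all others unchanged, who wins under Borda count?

Borda totals with the altered ballot: Design 9 33, Design 5 91, Design 1 113, Design 2 97, Design 3 120, Design 8 56.
The winner is unchanged: still Design 3.

Design 3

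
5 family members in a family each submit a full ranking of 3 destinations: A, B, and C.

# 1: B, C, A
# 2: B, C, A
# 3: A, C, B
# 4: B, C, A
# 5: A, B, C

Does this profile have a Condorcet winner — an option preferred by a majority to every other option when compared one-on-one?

Head-to-head results (5 voters total):
A vs B: B wins 3–2.
A vs C: C wins 3–2.
B vs C: B wins 4–1.
B beats each rival — A (3–2), C (4–1) — so B is the Condorcet winner.

Yes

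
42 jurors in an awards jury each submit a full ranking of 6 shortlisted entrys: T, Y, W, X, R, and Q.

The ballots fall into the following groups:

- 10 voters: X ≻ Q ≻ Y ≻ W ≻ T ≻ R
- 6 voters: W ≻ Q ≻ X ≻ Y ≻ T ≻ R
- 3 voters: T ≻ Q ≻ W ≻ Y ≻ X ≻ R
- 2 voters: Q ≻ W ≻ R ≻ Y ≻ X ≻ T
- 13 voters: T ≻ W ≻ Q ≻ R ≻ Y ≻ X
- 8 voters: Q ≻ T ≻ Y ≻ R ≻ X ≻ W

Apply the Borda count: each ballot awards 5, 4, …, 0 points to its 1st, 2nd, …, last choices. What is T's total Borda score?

Borda scores:
  T: 10·1 + 6·1 + 3·5 + 2·0 + 13·5 + 8·4 = 128
  Y: 10·3 + 6·2 + 3·2 + 2·2 + 13·1 + 8·3 = 89
  W: 10·2 + 6·5 + 3·3 + 2·4 + 13·4 + 8·0 = 119
  X: 10·5 + 6·3 + 3·1 + 2·1 + 13·0 + 8·1 = 81
  R: 10·0 + 6·0 + 3·0 + 2·3 + 13·2 + 8·2 = 48
  Q: 10·4 + 6·4 + 3·4 + 2·5 + 13·3 + 8·5 = 165

128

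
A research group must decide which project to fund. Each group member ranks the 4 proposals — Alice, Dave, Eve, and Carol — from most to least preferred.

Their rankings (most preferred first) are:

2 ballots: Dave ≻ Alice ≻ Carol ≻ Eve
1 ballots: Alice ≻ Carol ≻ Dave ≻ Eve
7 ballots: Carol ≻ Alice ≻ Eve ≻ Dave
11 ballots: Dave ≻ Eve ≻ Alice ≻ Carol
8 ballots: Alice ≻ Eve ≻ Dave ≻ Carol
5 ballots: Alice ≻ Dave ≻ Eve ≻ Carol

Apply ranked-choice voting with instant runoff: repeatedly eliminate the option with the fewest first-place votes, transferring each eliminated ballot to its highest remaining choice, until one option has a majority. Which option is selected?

Round 1: Alice 14, Dave 13, Carol 7, Eve 0. Eve has the fewest and is eliminated.
Round 2: Alice 14, Dave 13, Carol 7. Carol has the fewest and is eliminated.
Round 3: Alice 21, Dave 13. Alice has a majority.

Alice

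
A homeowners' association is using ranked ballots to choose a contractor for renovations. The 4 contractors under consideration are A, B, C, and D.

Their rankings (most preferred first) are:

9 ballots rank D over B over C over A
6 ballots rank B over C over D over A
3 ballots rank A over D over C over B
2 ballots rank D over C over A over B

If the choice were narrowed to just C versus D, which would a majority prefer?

D

Ballots ranking C above D: 6.
Ballots ranking D above C: 9+3+2 = 14.
D wins the head-to-head, 14–6.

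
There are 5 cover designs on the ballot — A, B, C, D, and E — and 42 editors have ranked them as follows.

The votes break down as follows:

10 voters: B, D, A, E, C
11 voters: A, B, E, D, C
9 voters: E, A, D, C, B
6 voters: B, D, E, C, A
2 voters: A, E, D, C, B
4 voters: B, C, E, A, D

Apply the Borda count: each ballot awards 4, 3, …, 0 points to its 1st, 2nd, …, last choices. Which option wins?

Borda scores:
  A: 10·2 + 11·4 + 9·3 + 6·0 + 2·4 + 4·1 = 103
  B: 10·4 + 11·3 + 9·0 + 6·4 + 2·0 + 4·4 = 113
  C: 10·0 + 11·0 + 9·1 + 6·1 + 2·1 + 4·3 = 29
  D: 10·3 + 11·1 + 9·2 + 6·3 + 2·2 + 4·0 = 81
  E: 10·1 + 11·2 + 9·4 + 6·2 + 2·3 + 4·2 = 94
B has the highest total.

B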